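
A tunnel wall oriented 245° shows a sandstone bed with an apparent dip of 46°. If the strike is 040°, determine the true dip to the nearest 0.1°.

67.8°

The section is 25° from the strike.
tan δ = tan α / sin β = tan 46° / sin 25° = 1.0355 / 0.4226 = 2.4503
true dip = arctan 2.4503 = 67.80°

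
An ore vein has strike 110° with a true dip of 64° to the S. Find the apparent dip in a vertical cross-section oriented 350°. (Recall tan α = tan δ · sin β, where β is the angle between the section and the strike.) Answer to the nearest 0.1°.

60.6°

Angle between strike (110°) and section (350°): β = 60°.
tan(apparent dip) = tan 64° · sin 60° = 1.7756
α = arctan(1.7756) = 60.61°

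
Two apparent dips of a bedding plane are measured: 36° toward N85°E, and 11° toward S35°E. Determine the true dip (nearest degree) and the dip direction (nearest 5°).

Each apparent-dip line lies in the plane. As unit vectors (x east, y north, z up), v₁ plunges 36°→N85°E and v₂ plunges 11°→S35°E.
n = v₁ × v₂ = (0.486, 0.177, 0.688) (taken with n_z > 0).
True dip = arccos(n_z / |n|) = arccos(0.7991) = 37.0°.
The horizontal component of n points toward azimuth atan2(n_x, n_y) = 70°, the dip direction.

true dip 37°, dip direction 070°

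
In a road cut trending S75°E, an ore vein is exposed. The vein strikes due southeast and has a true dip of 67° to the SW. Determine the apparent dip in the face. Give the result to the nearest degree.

The section lies 30° from the strike.
tan α = tan 67° × sin 30° = 2.3559 × 0.5000 = 1.1779
α = arctan(1.1779) = 49.67°

50°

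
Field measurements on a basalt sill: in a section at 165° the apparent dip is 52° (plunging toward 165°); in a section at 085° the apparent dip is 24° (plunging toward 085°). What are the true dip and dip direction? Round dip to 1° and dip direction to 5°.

Represent each trace as a vector plunging at its apparent dip toward its trend (east-north-up frame): v₁ = (0.159, -0.595, -0.788), v₂ = (0.910, 0.080, -0.407).
Cross product v₁ × v₂ gives the pole to the plane: n ∝ (0.305, -0.652, 0.554).
tan δ = √(n_x²+n_y²)/n_z = 0.720/0.554, so δ = 52.4°.
Dip direction = atan2(0.305, -0.652) = 155° (azimuth of n's horizontal projection).

true dip 52°, dip direction 155°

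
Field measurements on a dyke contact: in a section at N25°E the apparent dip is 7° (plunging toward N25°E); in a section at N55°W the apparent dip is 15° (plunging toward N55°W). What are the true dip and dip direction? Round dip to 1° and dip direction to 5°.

true dip 16°, dip direction 320°

Represent each trace as a vector plunging at its apparent dip toward its trend (east-north-up frame): v₁ = (0.419, 0.900, -0.122), v₂ = (-0.791, 0.554, -0.259).
The plane normal is n = v₁ × v₂ ∝ (-0.165, 0.205, 0.944).
True dip = arccos(n_z / |n|) = arccos(0.9632) = 15.6°.
Dip direction = atan2(-0.165, 0.205) = 321° (azimuth of n's horizontal projection).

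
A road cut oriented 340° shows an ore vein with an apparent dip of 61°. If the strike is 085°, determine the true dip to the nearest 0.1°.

β = acute angle between strike 085° and section 340° = 75°.
tan(true dip) = tan 61° / sin 75° = 1.8677
δ = arctan(1.8677) = 61.83°

61.8°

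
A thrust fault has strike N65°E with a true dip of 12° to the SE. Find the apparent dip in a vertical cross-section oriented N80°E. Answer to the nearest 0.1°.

Angle between strike (N65°E) and section (N80°E): β = 15°.
tan α = tan 12° × sin 15° = 0.2126 × 0.2588 = 0.0550
α = arctan(0.0550) = 3.15°

3.1°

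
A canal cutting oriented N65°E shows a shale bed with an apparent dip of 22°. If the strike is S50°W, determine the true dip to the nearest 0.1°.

57.4°

The section is 15° from the strike.
tan(true dip) = tan 22° / sin 15° = 1.5610
δ = arctan(1.5610) = 57.36°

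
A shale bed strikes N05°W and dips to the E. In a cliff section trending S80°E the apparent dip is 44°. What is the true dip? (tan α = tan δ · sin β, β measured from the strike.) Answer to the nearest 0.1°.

β = acute angle between strike N05°W and section S80°E = 75°.
tan(true dip) = tan 44° / sin 75° = 0.9998
δ = arctan(0.9998) = 44.99°

45.0°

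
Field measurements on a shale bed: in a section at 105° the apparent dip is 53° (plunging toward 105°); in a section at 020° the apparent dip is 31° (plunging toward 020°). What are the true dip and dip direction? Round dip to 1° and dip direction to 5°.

true dip 55°, dip direction 085°

Each apparent-dip line lies in the plane. As unit vectors (x east, y north, z up), v₁ plunges 53°→105° and v₂ plunges 31°→020°.
Cross product v₁ × v₂ gives the pole to the plane: n ∝ (0.724, 0.065, 0.514).
Dip δ = arctan(|n_h|/n_z) = arctan(0.726/0.514) = 54.7°.
Dip direction = azimuth of (n_x, n_y) = atan2(0.724, 0.065) = 85°.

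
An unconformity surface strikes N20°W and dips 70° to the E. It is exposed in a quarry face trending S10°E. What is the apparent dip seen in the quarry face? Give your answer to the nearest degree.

The strike is N20°W and the section trends S10°E; the acute angle between them is β = 10°.
tan α = tan 70° × sin 10° = 2.7475 × 0.1736 = 0.4771
α = arctan(0.4771) = 25.51°

26°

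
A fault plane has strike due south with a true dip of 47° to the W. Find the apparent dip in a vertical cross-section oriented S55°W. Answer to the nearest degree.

The section lies 55° from the strike.
tan(apparent dip) = tan 47° · sin 55° = 0.8784
apparent dip = arctan 0.8784 = 41.30°

41°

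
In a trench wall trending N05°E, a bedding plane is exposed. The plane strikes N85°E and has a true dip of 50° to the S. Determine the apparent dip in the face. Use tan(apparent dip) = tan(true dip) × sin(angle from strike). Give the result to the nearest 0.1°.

49.6°

The strike is N85°E and the section trends N05°E; the acute angle between them is β = 80°.
tan(apparent dip) = tan 50° · sin 80° = 1.1736
apparent dip = arctan 1.1736 = 49.57°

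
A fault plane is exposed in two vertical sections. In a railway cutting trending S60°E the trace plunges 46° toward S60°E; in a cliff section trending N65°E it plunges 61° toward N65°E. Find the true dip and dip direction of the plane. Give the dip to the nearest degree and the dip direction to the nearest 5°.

Each apparent-dip line lies in the plane. As unit vectors (x east, y north, z up), v₁ plunges 46°→S60°E and v₂ plunges 61°→N65°E.
The plane normal is n = v₁ × v₂ ∝ (0.451, 0.210, 0.276).
Dip δ = arctan(|n_h|/n_z) = arctan(0.498/0.276) = 61.0°.
The horizontal component of n points toward azimuth atan2(n_x, n_y) = 65°, the dip direction.

true dip 61°, dip direction 065°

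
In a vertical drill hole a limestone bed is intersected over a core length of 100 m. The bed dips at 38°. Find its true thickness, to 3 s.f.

True thickness t = h · cos(dip) = 100 × cos 38°
t = 100 × 0.7880 = 78.801 m

78.8 m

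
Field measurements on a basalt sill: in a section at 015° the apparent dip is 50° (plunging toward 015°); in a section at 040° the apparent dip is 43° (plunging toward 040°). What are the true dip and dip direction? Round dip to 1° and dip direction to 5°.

true dip 51°, dip direction 000°

Each apparent-dip line lies in the plane. As unit vectors (x east, y north, z up), v₁ plunges 50°→015° and v₂ plunges 43°→040°.
n = v₁ × v₂ = (-0.006, 0.247, 0.199) (taken with n_z > 0).
True dip = arccos(n_z / |n|) = arccos(0.6272) = 51.2°.
Dip direction = atan2(-0.006, 0.247) = 359° (azimuth of n's horizontal projection).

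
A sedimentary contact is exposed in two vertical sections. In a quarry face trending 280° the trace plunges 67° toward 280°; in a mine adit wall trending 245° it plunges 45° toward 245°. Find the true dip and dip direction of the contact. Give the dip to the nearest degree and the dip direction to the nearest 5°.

Represent each trace as a vector plunging at its apparent dip toward its trend (east-north-up frame): v₁ = (-0.385, 0.068, -0.921), v₂ = (-0.641, -0.299, -0.707).
Cross product v₁ × v₂ gives the pole to the plane: n ∝ (-0.323, 0.318, 0.158).
tan δ = √(n_x²+n_y²)/n_z = 0.453/0.158, so δ = 70.7°.
Dip direction = atan2(-0.323, 0.318) = 315° (azimuth of n's horizontal projection).

true dip 71°, dip direction 315°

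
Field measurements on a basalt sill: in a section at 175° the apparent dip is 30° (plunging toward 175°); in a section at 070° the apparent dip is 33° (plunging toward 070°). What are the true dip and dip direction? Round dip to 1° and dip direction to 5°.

true dip 45°, dip direction 120°

The two traces are lines in the plane: v₁ = (sin 175°·cos 30°, cos 175°·cos 30°, −sin 30°), v₂ = (sin 70°·cos 33°, cos 70°·cos 33°, −sin 33°).
The plane normal is n = v₁ × v₂ ∝ (0.613, -0.353, 0.702).
Dip δ = arctan(|n_h|/n_z) = arctan(0.708/0.702) = 45.2°.
Dip direction = atan2(0.613, -0.353) = 120° (azimuth of n's horizontal projection).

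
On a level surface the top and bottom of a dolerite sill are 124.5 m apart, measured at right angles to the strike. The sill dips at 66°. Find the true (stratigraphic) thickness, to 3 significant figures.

114 m

True thickness t = w · sin(dip) = 124.5 × sin 66°
t = 124.5 × 0.9135 = 113.736 m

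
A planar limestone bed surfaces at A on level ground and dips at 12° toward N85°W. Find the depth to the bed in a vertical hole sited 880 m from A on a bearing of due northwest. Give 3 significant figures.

The hole lies 40° from the dip direction, so the down-dip offset is 880 × cos 40° = 674.12 m.
Depth = down-dip offset × tan(dip) = 674.12 × tan 12° = 674.12 × 0.2126
Depth = 143.29 m

143 m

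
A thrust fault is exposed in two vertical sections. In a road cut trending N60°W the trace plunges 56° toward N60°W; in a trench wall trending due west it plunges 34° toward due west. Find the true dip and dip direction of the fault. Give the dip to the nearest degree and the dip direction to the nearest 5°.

Represent each trace as a vector plunging at its apparent dip toward its trend (east-north-up frame): v₁ = (-0.484, 0.280, -0.829), v₂ = (-0.829, -0.000, -0.559).
n = v₁ × v₂ = (-0.156, 0.417, 0.232) (taken with n_z > 0).
tan δ = √(n_x²+n_y²)/n_z = 0.445/0.232, so δ = 62.5°.
The horizontal component of n points toward azimuth atan2(n_x, n_y) = 339°, the dip direction.

true dip 62°, dip direction 340°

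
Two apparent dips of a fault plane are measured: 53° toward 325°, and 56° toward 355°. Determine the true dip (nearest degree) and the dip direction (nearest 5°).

Each apparent-dip line lies in the plane. As unit vectors (x east, y north, z up), v₁ plunges 53°→325° and v₂ plunges 56°→355°.
Cross product v₁ × v₂ gives the pole to the plane: n ∝ (-0.036, 0.247, 0.168).
True dip = arccos(n_z / |n|) = arccos(0.5585) = 56.0°.
The horizontal component of n points toward azimuth atan2(n_x, n_y) = 352°, the dip direction.

true dip 56°, dip direction 350°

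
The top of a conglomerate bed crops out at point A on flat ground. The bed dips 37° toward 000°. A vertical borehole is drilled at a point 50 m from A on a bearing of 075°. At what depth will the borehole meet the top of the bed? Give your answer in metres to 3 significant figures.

9.75 m

The hole lies 75° from the dip direction, so the down-dip offset is 50 × cos 75° = 12.94 m.
Depth = down-dip offset × tan(dip) = 12.94 × tan 37° = 12.94 × 0.7536
Depth = 9.75 m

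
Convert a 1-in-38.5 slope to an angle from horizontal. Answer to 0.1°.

1.5°

tan θ = 1/38.5 = 0.0260
θ = arctan(0.0260) = 1.49°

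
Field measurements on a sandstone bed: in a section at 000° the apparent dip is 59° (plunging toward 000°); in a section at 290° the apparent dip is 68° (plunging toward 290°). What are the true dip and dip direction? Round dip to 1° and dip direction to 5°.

true dip 69°, dip direction 310°

Each apparent-dip line lies in the plane. As unit vectors (x east, y north, z up), v₁ plunges 59°→000° and v₂ plunges 68°→290°.
Cross product v₁ × v₂ gives the pole to the plane: n ∝ (-0.368, 0.302, 0.181).
True dip = arccos(n_z / |n|) = arccos(0.3562) = 69.1°.
Dip direction = azimuth of (n_x, n_y) = atan2(-0.368, 0.302) = 309°.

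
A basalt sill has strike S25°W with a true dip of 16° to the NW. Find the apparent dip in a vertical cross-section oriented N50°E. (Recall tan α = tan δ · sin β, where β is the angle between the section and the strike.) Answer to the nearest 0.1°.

The strike is S25°W and the section trends N50°E; the acute angle between them is β = 25°.
tan α = tan 16° × sin 25° = 0.2867 × 0.4226 = 0.1212
apparent dip = arctan 0.1212 = 6.91°

6.9°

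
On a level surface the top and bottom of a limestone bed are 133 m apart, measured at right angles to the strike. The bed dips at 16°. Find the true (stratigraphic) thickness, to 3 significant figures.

36.7 m

True thickness t = w · sin(dip) = 133 × sin 16°
t = 133 × 0.2756 = 36.660 m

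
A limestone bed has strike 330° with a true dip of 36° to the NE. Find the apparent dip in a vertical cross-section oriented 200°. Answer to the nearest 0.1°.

The section lies 50° from the strike.
tan(apparent dip) = tan 36° · sin 50° = 0.5566
α = arctan(0.5566) = 29.10°

29.1°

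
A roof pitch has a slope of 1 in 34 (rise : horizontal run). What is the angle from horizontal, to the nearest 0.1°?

1.7°

tan θ = 1/34 = 0.0294
θ = arctan(0.0294) = 1.68°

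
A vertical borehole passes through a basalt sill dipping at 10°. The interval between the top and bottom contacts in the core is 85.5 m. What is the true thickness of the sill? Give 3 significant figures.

True thickness t = h · cos(dip) = 85.5 × cos 10°
t = 85.5 × 0.9848 = 84.201 m

84.2 m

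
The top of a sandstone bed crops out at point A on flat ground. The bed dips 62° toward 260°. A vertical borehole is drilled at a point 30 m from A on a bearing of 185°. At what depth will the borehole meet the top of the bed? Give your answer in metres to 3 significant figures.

The hole lies 75° from the dip direction, so the down-dip offset is 30 × cos 75° = 7.76 m.
Depth = down-dip offset × tan(dip) = 7.76 × tan 62° = 7.76 × 1.8807
Depth = 14.60 m

14.6 m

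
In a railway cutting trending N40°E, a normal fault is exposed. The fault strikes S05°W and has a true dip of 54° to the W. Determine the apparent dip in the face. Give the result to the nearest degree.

38°

The section lies 35° from the strike.
tan(apparent dip) = tan 54° · sin 35° = 0.7895
apparent dip = arctan 0.7895 = 38.29°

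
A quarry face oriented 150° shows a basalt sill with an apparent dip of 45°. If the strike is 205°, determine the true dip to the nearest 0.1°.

50.7°

β = acute angle between strike 205° and section 150° = 55°.
tan(true dip) = tan 45° / sin 55° = 1.2208
δ = arctan(1.2208) = 50.68°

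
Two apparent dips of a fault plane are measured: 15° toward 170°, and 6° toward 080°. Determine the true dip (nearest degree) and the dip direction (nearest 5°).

true dip 16°, dip direction 150°

Represent each trace as a vector plunging at its apparent dip toward its trend (east-north-up frame): v₁ = (0.168, -0.951, -0.259), v₂ = (0.979, 0.173, -0.105).
n = v₁ × v₂ = (0.144, -0.236, 0.961) (taken with n_z > 0).
tan δ = √(n_x²+n_y²)/n_z = 0.276/0.961, so δ = 16.1°.
Dip direction = azimuth of (n_x, n_y) = atan2(0.144, -0.236) = 149°.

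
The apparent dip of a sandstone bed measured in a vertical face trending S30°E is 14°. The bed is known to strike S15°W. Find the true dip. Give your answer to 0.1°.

19.4°

β = acute angle between strike S15°W and section S30°E = 45°.
tan δ = tan α / sin β = tan 14° / sin 45° = 0.2493 / 0.7071 = 0.3526
true dip = arctan 0.3526 = 19.42°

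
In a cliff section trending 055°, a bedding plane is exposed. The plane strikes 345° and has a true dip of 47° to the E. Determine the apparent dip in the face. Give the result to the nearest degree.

45°

The strike is 345° and the section trends 055°; the acute angle between them is β = 70°.
tan(apparent dip) = tan 47° · sin 70° = 1.0077
α = arctan(1.0077) = 45.22°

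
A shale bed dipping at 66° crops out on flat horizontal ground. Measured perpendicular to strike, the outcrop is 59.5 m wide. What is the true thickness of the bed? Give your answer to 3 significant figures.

54.4 m

True thickness t = w · sin(dip) = 59.5 × sin 66°
t = 59.5 × 0.9135 = 54.356 m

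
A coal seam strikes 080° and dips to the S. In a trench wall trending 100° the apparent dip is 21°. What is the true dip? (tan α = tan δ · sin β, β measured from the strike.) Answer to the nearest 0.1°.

48.3°

The section is 20° from the strike.
tan δ = tan α / sin β = tan 21° / sin 20° = 0.3839 / 0.3420 = 1.1223
true dip = arctan 1.1223 = 48.30°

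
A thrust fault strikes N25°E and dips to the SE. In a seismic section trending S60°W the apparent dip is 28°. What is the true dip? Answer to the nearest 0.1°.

42.8°

β = acute angle between strike N25°E and section S60°W = 35°.
tan δ = tan α / sin β = tan 28° / sin 35° = 0.5317 / 0.5736 = 0.9270
true dip = arctan 0.9270 = 42.83°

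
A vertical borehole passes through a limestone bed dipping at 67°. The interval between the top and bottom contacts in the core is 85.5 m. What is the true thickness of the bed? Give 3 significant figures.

33.4 m

True thickness t = h · cos(dip) = 85.5 × cos 67°
t = 85.5 × 0.3907 = 33.408 m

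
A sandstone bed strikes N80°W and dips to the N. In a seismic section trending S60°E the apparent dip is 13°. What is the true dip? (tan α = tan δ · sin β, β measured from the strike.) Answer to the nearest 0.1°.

β = acute angle between strike N80°W and section S60°E = 20°.
tan(true dip) = tan 13° / sin 20° = 0.6750
δ = arctan(0.6750) = 34.02°

34.0°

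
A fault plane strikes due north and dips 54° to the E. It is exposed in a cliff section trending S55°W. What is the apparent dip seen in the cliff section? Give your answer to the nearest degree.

48°

Angle between strike (due north) and section (S55°W): β = 55°.
tan α = tan 54° × sin 55° = 1.3764 × 0.8192 = 1.1275
apparent dip = arctan 1.1275 = 48.43°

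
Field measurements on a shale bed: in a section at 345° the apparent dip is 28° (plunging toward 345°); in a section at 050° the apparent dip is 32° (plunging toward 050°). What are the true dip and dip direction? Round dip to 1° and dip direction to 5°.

Represent each trace as a vector plunging at its apparent dip toward its trend (east-north-up frame): v₁ = (-0.229, 0.853, -0.469), v₂ = (0.650, 0.545, -0.530).
The plane normal is n = v₁ × v₂ ∝ (0.196, 0.426, 0.679).
True dip = arccos(n_z / |n|) = arccos(0.8226) = 34.6°.
The horizontal component of n points toward azimuth atan2(n_x, n_y) = 25°, the dip direction.

true dip 35°, dip direction 025°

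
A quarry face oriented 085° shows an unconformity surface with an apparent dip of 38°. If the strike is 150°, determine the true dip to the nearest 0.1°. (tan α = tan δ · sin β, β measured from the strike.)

40.8°

The section is 65° from the strike.
tan δ = tan α / sin β = tan 38° / sin 65° = 0.7813 / 0.9063 = 0.8621
true dip = arctan 0.8621 = 40.76°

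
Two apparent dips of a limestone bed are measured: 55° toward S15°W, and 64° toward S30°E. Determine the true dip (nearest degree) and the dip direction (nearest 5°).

Represent each trace as a vector plunging at its apparent dip toward its trend (east-north-up frame): v₁ = (-0.148, -0.554, -0.819), v₂ = (0.219, -0.380, -0.899).
n = v₁ × v₂ = (0.187, -0.313, 0.178) (taken with n_z > 0).
True dip = arccos(n_z / |n|) = arccos(0.4383) = 64.0°.
The horizontal component of n points toward azimuth atan2(n_x, n_y) = 149°, the dip direction.

true dip 64°, dip direction 150°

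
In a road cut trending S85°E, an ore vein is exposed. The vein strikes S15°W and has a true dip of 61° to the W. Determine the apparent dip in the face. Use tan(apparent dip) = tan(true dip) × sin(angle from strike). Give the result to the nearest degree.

61°

The strike is S15°W and the section trends S85°E; the acute angle between them is β = 80°.
tan α = tan 61° × sin 80° = 1.8040 × 0.9848 = 1.7766
apparent dip = arctan 1.7766 = 60.63°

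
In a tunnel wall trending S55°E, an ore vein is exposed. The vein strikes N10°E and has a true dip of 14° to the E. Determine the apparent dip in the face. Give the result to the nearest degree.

13°

The strike is N10°E and the section trends S55°E; the acute angle between them is β = 65°.
tan α = tan 14° × sin 65° = 0.2493 × 0.9063 = 0.2260
apparent dip = arctan 0.2260 = 12.73°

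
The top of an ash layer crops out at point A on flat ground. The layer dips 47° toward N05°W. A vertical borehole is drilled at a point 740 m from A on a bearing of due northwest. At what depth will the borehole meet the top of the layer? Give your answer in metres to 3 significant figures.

The hole lies 40° from the dip direction, so the down-dip offset is 740 × cos 40° = 566.87 m.
Depth = down-dip offset × tan(dip) = 566.87 × tan 47° = 566.87 × 1.0724
Depth = 607.90 m

608 m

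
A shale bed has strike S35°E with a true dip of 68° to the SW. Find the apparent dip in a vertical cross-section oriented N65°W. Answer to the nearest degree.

Angle between strike (S35°E) and section (N65°W): β = 30°.
tan α = tan 68° × sin 30° = 2.4751 × 0.5000 = 1.2375
α = arctan(1.2375) = 51.06°

51°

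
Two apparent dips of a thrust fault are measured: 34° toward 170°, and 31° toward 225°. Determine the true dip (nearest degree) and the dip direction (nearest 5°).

true dip 36°, dip direction 190°

Each apparent-dip line lies in the plane. As unit vectors (x east, y north, z up), v₁ plunges 34°→170° and v₂ plunges 31°→225°.
Cross product v₁ × v₂ gives the pole to the plane: n ∝ (-0.082, -0.413, 0.582).
True dip = arccos(n_z / |n|) = arccos(0.8103) = 35.9°.
Dip direction = azimuth of (n_x, n_y) = atan2(-0.082, -0.413) = 191°.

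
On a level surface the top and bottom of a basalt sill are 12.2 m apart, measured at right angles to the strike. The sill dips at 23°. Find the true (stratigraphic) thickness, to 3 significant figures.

4.77 m

True thickness t = w · sin(dip) = 12.2 × sin 23°
t = 12.2 × 0.3907 = 4.767 m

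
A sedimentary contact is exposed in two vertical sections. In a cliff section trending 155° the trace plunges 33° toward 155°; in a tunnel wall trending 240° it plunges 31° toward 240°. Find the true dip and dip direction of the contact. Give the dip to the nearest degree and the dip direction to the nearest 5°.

true dip 40°, dip direction 195°

Represent each trace as a vector plunging at its apparent dip toward its trend (east-north-up frame): v₁ = (0.354, -0.760, -0.545), v₂ = (-0.742, -0.429, -0.515).
Cross product v₁ × v₂ gives the pole to the plane: n ∝ (-0.158, -0.587, 0.716).
True dip = arccos(n_z / |n|) = arccos(0.7624) = 40.3°.
Dip direction = azimuth of (n_x, n_y) = atan2(-0.158, -0.587) = 195°.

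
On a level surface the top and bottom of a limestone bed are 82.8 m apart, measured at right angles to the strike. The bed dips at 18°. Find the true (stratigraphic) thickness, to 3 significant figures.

25.6 m

True thickness t = w · sin(dip) = 82.8 × sin 18°
t = 82.8 × 0.3090 = 25.587 m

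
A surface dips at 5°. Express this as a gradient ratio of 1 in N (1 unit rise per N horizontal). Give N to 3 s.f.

1 in 11.4

1 : N means tan θ = 1/N, so N = 1/tan 5° = 1/0.0875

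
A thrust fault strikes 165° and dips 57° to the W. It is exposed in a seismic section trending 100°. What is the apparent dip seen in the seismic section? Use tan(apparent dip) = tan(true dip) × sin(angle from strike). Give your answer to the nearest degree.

Angle between strike (165°) and section (100°): β = 65°.
tan α = tan 57° × sin 65° = 1.5399 × 0.9063 = 1.3956
apparent dip = arctan 1.3956 = 54.38°

54°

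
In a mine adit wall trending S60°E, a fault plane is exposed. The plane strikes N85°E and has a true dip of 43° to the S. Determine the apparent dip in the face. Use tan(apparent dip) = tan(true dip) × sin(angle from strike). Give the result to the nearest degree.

28°

Angle between strike (N85°E) and section (S60°E): β = 35°.
tan α = tan 43° × sin 35° = 0.9325 × 0.5736 = 0.5349
apparent dip = arctan 0.5349 = 28.14°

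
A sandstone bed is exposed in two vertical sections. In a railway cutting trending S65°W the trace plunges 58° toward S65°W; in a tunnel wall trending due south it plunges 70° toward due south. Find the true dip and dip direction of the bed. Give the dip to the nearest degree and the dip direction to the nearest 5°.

true dip 70°, dip direction 190°

Represent each trace as a vector plunging at its apparent dip toward its trend (east-north-up frame): v₁ = (-0.480, -0.224, -0.848), v₂ = (0.000, -0.342, -0.940).
The plane normal is n = v₁ × v₂ ∝ (-0.080, -0.451, 0.164).
tan δ = √(n_x²+n_y²)/n_z = 0.458/0.164, so δ = 70.3°.
The horizontal component of n points toward azimuth atan2(n_x, n_y) = 190°, the dip direction.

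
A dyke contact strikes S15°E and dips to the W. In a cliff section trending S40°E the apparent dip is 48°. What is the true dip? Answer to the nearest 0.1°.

69.2°

β = acute angle between strike S15°E and section S40°E = 25°.
tan δ = tan α / sin β = tan 48° / sin 25° = 1.1106 / 0.4226 = 2.6279
true dip = arctan 2.6279 = 69.17°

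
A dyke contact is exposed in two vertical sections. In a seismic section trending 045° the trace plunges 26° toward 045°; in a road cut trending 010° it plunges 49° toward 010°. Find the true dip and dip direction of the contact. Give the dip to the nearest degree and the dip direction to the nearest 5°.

true dip 54°, dip direction 335°

Represent each trace as a vector plunging at its apparent dip toward its trend (east-north-up frame): v₁ = (0.636, 0.636, -0.438), v₂ = (0.114, 0.646, -0.755).
n = v₁ × v₂ = (-0.196, 0.430, 0.338) (taken with n_z > 0).
Dip δ = arctan(|n_h|/n_z) = arctan(0.472/0.338) = 54.4°.
The horizontal component of n points toward azimuth atan2(n_x, n_y) = 335°, the dip direction.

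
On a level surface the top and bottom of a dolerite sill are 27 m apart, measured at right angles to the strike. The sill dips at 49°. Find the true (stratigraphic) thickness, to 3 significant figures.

True thickness t = w · sin(dip) = 27 × sin 49°
t = 27 × 0.7547 = 20.377 m

20.4 m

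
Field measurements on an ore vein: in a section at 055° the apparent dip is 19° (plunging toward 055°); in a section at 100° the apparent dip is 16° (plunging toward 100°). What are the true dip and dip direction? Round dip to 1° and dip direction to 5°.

The two traces are lines in the plane: v₁ = (sin 55°·cos 19°, cos 55°·cos 19°, −sin 19°), v₂ = (sin 100°·cos 16°, cos 100°·cos 16°, −sin 16°).
The plane normal is n = v₁ × v₂ ∝ (0.204, 0.095, 0.643).
tan δ = √(n_x²+n_y²)/n_z = 0.225/0.643, so δ = 19.3°.
Dip direction = atan2(0.204, 0.095) = 65° (azimuth of n's horizontal projection).

true dip 19°, dip direction 065°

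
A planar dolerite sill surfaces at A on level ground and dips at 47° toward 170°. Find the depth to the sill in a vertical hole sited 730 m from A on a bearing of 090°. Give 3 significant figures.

136 m

The hole lies 80° from the dip direction, so the down-dip offset is 730 × cos 80° = 126.76 m.
Depth = down-dip offset × tan(dip) = 126.76 × tan 47° = 126.76 × 1.0724
Depth = 135.94 m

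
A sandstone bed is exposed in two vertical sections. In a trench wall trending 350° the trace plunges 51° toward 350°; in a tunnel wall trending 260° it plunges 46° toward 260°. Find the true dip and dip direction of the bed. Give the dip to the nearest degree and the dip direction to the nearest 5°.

true dip 58°, dip direction 310°

The two traces are lines in the plane: v₁ = (sin 350°·cos 51°, cos 350°·cos 51°, −sin 51°), v₂ = (sin 260°·cos 46°, cos 260°·cos 46°, −sin 46°).
The plane normal is n = v₁ × v₂ ∝ (-0.540, 0.453, 0.437).
Dip δ = arctan(|n_h|/n_z) = arctan(0.705/0.437) = 58.2°.
Dip direction = atan2(-0.540, 0.453) = 310° (azimuth of n's horizontal projection).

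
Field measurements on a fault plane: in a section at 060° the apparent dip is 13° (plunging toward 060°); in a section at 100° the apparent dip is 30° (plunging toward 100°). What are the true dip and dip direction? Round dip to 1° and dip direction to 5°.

Each apparent-dip line lies in the plane. As unit vectors (x east, y north, z up), v₁ plunges 13°→060° and v₂ plunges 30°→100°.
n = v₁ × v₂ = (0.277, -0.230, 0.542) (taken with n_z > 0).
True dip = arccos(n_z / |n|) = arccos(0.8329) = 33.6°.
The horizontal component of n points toward azimuth atan2(n_x, n_y) = 130°, the dip direction.

true dip 34°, dip direction 130°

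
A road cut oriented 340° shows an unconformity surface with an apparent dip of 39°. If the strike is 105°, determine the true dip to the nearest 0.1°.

44.7°

The section is 55° from the strike.
tan(true dip) = tan 39° / sin 55° = 0.9886
δ = arctan(0.9886) = 44.67°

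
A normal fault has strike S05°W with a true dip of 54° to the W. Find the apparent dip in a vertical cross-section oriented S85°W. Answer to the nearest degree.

54°

Angle between strike (S05°W) and section (S85°W): β = 80°.
tan α = tan 54° × sin 80° = 1.3764 × 0.9848 = 1.3555
apparent dip = arctan 1.3555 = 53.58°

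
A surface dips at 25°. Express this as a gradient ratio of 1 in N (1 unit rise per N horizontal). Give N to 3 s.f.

1 : N means tan θ = 1/N, so N = 1/tan 25° = 1/0.4663

1 in 2.14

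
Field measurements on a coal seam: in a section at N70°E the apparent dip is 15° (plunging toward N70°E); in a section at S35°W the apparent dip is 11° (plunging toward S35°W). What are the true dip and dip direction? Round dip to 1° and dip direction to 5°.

Represent each trace as a vector plunging at its apparent dip toward its trend (east-north-up frame): v₁ = (0.908, 0.330, -0.259), v₂ = (-0.563, -0.804, -0.191).
The plane normal is n = v₁ × v₂ ∝ (0.271, -0.319, 0.544).
True dip = arccos(n_z / |n|) = arccos(0.7924) = 37.6°.
Dip direction = atan2(0.271, -0.319) = 140° (azimuth of n's horizontal projection).

true dip 38°, dip direction 140°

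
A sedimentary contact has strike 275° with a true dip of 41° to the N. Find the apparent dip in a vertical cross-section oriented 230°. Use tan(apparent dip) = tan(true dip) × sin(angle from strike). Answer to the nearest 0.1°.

31.6°

Angle between strike (275°) and section (230°): β = 45°.
tan α = tan 41° × sin 45° = 0.8693 × 0.7071 = 0.6147
apparent dip = arctan 0.6147 = 31.58°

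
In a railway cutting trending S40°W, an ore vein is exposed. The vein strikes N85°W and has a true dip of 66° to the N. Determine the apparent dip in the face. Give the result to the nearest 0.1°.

61.5°

The strike is N85°W and the section trends S40°W; the acute angle between them is β = 55°.
tan(apparent dip) = tan 66° · sin 55° = 1.8398
apparent dip = arctan 1.8398 = 61.47°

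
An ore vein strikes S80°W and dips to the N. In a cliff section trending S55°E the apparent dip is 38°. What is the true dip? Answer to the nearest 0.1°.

47.9°

β = acute angle between strike S80°W and section S55°E = 45°.
tan(true dip) = tan 38° / sin 45° = 1.1049
true dip = arctan 1.1049 = 47.85°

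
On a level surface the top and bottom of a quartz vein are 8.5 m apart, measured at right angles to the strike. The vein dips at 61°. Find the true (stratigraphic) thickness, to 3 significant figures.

True thickness t = w · sin(dip) = 8.5 × sin 61°
t = 8.5 × 0.8746 = 7.434 m

7.43 m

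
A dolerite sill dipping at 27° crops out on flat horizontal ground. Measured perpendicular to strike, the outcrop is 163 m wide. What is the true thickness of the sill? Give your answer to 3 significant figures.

74.0 m

True thickness t = w · sin(dip) = 163 × sin 27°
t = 163 × 0.4540 = 74.000 m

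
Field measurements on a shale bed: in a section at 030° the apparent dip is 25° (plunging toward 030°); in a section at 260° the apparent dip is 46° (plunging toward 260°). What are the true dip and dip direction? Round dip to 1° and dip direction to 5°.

The two traces are lines in the plane: v₁ = (sin 30°·cos 25°, cos 30°·cos 25°, −sin 25°), v₂ = (sin 260°·cos 46°, cos 260°·cos 46°, −sin 46°).
The plane normal is n = v₁ × v₂ ∝ (-0.616, 0.615, 0.482).
True dip = arccos(n_z / |n|) = arccos(0.4847) = 61.0°.
Dip direction = azimuth of (n_x, n_y) = atan2(-0.616, 0.615) = 315°.

true dip 61°, dip direction 315°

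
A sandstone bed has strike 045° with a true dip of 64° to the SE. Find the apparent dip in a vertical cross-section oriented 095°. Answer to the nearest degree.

The strike is 045° and the section trends 095°; the acute angle between them is β = 50°.
tan(apparent dip) = tan 64° · sin 50° = 1.5706
α = arctan(1.5706) = 57.52°

58°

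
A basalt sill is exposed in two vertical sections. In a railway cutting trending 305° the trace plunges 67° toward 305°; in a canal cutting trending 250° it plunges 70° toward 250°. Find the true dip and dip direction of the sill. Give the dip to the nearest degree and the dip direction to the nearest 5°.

true dip 71°, dip direction 270°

The two traces are lines in the plane: v₁ = (sin 305°·cos 67°, cos 305°·cos 67°, −sin 67°), v₂ = (sin 250°·cos 70°, cos 250°·cos 70°, −sin 70°).
The plane normal is n = v₁ × v₂ ∝ (-0.318, -0.005, 0.109).
Dip δ = arctan(|n_h|/n_z) = arctan(0.318/0.109) = 71.0°.
The horizontal component of n points toward azimuth atan2(n_x, n_y) = 269°, the dip direction.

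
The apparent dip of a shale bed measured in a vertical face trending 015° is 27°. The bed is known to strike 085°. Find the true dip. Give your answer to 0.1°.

28.5°

The section is 70° from the strike.
tan(true dip) = tan 27° / sin 70° = 0.5422
δ = arctan(0.5422) = 28.47°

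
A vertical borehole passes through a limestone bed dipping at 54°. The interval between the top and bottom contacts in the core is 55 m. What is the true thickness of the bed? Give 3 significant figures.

True thickness t = h · cos(dip) = 55 × cos 54°
t = 55 × 0.5878 = 32.328 m

32.3 m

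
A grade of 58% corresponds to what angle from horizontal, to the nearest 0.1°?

30.1°

tan θ = 58/100 = 0.5800
θ = arctan(0.5800) = 30.11°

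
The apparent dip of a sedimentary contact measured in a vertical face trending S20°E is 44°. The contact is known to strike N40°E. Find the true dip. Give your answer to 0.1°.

The section is 60° from the strike.
tan δ = tan α / sin β = tan 44° / sin 60° = 0.9657 / 0.8660 = 1.1151
true dip = arctan 1.1151 = 48.11°

48.1°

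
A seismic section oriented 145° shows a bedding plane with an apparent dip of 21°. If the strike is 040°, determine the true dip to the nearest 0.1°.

21.7°

The section is 75° from the strike.
tan δ = tan α / sin β = tan 21° / sin 75° = 0.3839 / 0.9659 = 0.3974
δ = arctan(0.3974) = 21.67°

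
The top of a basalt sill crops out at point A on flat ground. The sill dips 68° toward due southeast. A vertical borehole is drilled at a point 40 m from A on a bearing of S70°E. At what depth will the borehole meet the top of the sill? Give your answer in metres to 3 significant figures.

The hole lies 25° from the dip direction, so the down-dip offset is 40 × cos 25° = 36.25 m.
Depth = down-dip offset × tan(dip) = 36.25 × tan 68° = 36.25 × 2.4751
Depth = 89.73 m

89.7 m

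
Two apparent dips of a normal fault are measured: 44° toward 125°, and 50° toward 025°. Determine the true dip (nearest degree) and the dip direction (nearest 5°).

true dip 59°, dip direction 070°

Represent each trace as a vector plunging at its apparent dip toward its trend (east-north-up frame): v₁ = (0.589, -0.413, -0.695), v₂ = (0.272, 0.583, -0.766).
n = v₁ × v₂ = (0.721, 0.263, 0.455) (taken with n_z > 0).
Dip δ = arctan(|n_h|/n_z) = arctan(0.767/0.455) = 59.3°.
Dip direction = azimuth of (n_x, n_y) = atan2(0.721, 0.263) = 70°.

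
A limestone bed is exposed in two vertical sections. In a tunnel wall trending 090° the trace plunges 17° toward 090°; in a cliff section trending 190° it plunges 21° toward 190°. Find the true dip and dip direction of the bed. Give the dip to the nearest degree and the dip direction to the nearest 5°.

true dip 28°, dip direction 145°

Each apparent-dip line lies in the plane. As unit vectors (x east, y north, z up), v₁ plunges 17°→090° and v₂ plunges 21°→190°.
n = v₁ × v₂ = (0.269, -0.390, 0.879) (taken with n_z > 0).
True dip = arccos(n_z / |n|) = arccos(0.8803) = 28.3°.
Dip direction = azimuth of (n_x, n_y) = atan2(0.269, -0.390) = 145°.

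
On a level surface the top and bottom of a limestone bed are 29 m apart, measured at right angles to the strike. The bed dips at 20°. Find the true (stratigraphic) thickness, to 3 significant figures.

9.92 m

True thickness t = w · sin(dip) = 29 × sin 20°
t = 29 × 0.3420 = 9.919 m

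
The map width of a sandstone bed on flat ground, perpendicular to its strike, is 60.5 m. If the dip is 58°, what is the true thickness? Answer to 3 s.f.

True thickness t = w · sin(dip) = 60.5 × sin 58°
t = 60.5 × 0.8480 = 51.307 m

51.3 m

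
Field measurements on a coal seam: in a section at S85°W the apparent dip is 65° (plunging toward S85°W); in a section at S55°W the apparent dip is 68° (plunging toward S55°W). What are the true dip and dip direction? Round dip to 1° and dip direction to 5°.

true dip 68°, dip direction 235°

Each apparent-dip line lies in the plane. As unit vectors (x east, y north, z up), v₁ plunges 65°→S85°W and v₂ plunges 68°→S55°W.
Cross product v₁ × v₂ gives the pole to the plane: n ∝ (-0.161, -0.112, 0.079).
Dip δ = arctan(|n_h|/n_z) = arctan(0.196/0.079) = 68.0°.
The horizontal component of n points toward azimuth atan2(n_x, n_y) = 235°, the dip direction.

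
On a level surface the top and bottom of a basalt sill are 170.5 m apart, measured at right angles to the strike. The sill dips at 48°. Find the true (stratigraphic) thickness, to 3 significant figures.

True thickness t = w · sin(dip) = 170.5 × sin 48°
t = 170.5 × 0.7431 = 126.706 m

127 m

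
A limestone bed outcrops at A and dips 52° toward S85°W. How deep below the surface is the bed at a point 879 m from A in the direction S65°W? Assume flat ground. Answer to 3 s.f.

1060 m

The hole lies 20° from the dip direction, so the down-dip offset is 879 × cos 20° = 825.99 m.
Depth = down-dip offset × tan(dip) = 825.99 × tan 52° = 825.99 × 1.2799
Depth = 1057.22 m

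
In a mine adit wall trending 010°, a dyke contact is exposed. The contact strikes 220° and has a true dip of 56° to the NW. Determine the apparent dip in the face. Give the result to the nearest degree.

The strike is 220° and the section trends 010°; the acute angle between them is β = 30°.
tan(apparent dip) = tan 56° · sin 30° = 0.7413
apparent dip = arctan 0.7413 = 36.55°

37°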